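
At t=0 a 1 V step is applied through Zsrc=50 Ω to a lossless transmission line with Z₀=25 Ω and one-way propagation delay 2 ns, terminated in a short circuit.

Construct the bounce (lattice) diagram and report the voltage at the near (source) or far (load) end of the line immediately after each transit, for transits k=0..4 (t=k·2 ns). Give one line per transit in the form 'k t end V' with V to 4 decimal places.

Γ_L=-1.000000, Γ_S=0.333333; launch V₁=1·25/75=0.333333
k=0 src: V=0.3333
k=1 load: inc=0.333333, refl=0.333333·-1.000000=-0.3333; V=0.000000+0.333333+-0.333333=0.0000
k=2 src: inc=-0.333333, refl=-0.333333·0.333333=-0.1111; V=0.333333+-0.333333+-0.111111=-0.1111
k=3 load: inc=-0.111111, refl=-0.111111·-1.000000=0.1111; V=0.000000+-0.111111+0.111111=0.0000
k=4 src: inc=0.111111, refl=0.111111·0.333333=0.0370; V=-0.111111+0.111111+0.037037=0.0370

0 0 source 0.3333
1 2 load 0.0000
2 4 source -0.1111
3 6 load 0.0000
4 8 source 0.0370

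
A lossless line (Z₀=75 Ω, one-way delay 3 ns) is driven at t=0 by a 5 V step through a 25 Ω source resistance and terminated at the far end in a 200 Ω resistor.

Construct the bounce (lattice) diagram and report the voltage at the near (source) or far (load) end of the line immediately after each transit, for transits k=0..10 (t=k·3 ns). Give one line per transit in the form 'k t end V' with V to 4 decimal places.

Γ_L=0.454545, Γ_S=-0.500000; launch V₁=5·75/100=3.750000
k=0 src: V=3.7500
k=1 load: inc=3.750000, refl=3.750000·0.454545=1.7045; V=0.000000+3.750000+1.704545=5.4545
k=2 src: inc=1.704545, refl=1.704545·-0.500000=-0.8523; V=3.750000+1.704545+-0.852273=4.6023
k=3 load: inc=-0.852273, refl=-0.852273·0.454545=-0.3874; V=5.454545+-0.852273+-0.387397=4.2149
k=4 src: inc=-0.387397, refl=-0.387397·-0.500000=0.1937; V=4.602273+-0.387397+0.193698=4.4086
k=5 load: inc=0.193698, refl=0.193698·0.454545=0.0880; V=4.214876+0.193698+0.088045=4.4966
k=6 src: inc=0.088045, refl=0.088045·-0.500000=-0.0440; V=4.408574+0.088045+-0.044022=4.4526
k=7 load: inc=-0.044022, refl=-0.044022·0.454545=-0.0200; V=4.496619+-0.044022+-0.020010=4.4326
k=8 src: inc=-0.020010, refl=-0.020010·-0.500000=0.0100; V=4.452597+-0.020010+0.010005=4.4426
k=9 load: inc=0.010005, refl=0.010005·0.454545=0.0045; V=4.432587+0.010005+0.004548=4.4471
k=10 src: inc=0.004548, refl=0.004548·-0.500000=-0.0023; V=4.442592+0.004548+-0.002274=4.4449

0 0 source 3.7500
1 3 load 5.4545
2 6 source 4.6023
3 9 load 4.2149
4 12 source 4.4086
5 15 load 4.4966
6 18 source 4.4526
7 21 load 4.4326
8 24 source 4.4426
9 27 load 4.4471
10 30 source 4.4449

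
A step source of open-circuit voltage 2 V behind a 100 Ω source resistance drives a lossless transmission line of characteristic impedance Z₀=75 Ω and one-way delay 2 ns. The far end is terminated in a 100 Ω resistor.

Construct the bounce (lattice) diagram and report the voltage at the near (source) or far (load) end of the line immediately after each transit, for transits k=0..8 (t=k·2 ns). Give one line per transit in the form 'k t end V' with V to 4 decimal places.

Γ_L=0.142857, Γ_S=0.142857; launch V₁=2·75/175=0.857143
k=0 src: V=0.8571
k=1 load: inc=0.857143, refl=0.857143·0.142857=0.1224; V=0.000000+0.857143+0.122449=0.9796
k=2 src: inc=0.122449, refl=0.122449·0.142857=0.0175; V=0.857143+0.122449+0.017493=0.9971
k=3 load: inc=0.017493, refl=0.017493·0.142857=0.0025; V=0.979592+0.017493+0.002499=0.9996
k=4 src: inc=0.002499, refl=0.002499·0.142857=0.0004; V=0.997085+0.002499+0.000357=0.9999
k=5 load: inc=0.000357, refl=0.000357·0.142857=0.0001; V=0.999584+0.000357+0.000051=1.0000
k=6 src: inc=0.000051, refl=0.000051·0.142857=0.0000; V=0.999941+0.000051+0.000007=1.0000
k=7 load: inc=0.000007, refl=0.000007·0.142857=0.0000; V=0.999992+0.000007+0.000001=1.0000
k=8 src: inc=0.000001, refl=0.000001·0.142857=0.0000; V=0.999999+0.000001+0.000000=1.0000

0 0 source 0.8571
1 2 load 0.9796
2 4 source 0.9971
3 6 load 0.9996
4 8 source 0.9999
5 10 load 1.0000
6 12 source 1.0000
7 14 load 1.0000
8 16 source 1.0000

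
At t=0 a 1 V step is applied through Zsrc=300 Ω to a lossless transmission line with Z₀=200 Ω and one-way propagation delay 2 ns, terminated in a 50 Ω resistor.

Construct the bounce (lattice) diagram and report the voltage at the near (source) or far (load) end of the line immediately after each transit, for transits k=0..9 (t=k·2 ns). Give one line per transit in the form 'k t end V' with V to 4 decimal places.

Γ_L=-0.600000, Γ_S=0.200000; launch V₁=1·200/500=0.400000
k=0 src: V=0.4000
k=1 load: inc=0.400000, refl=0.400000·-0.600000=-0.2400; V=0.000000+0.400000+-0.240000=0.1600
k=2 src: inc=-0.240000, refl=-0.240000·0.200000=-0.0480; V=0.400000+-0.240000+-0.048000=0.1120
k=3 load: inc=-0.048000, refl=-0.048000·-0.600000=0.0288; V=0.160000+-0.048000+0.028800=0.1408
k=4 src: inc=0.028800, refl=0.028800·0.200000=0.0058; V=0.112000+0.028800+0.005760=0.1466
k=5 load: inc=0.005760, refl=0.005760·-0.600000=-0.0035; V=0.140800+0.005760+-0.003456=0.1431
k=6 src: inc=-0.003456, refl=-0.003456·0.200000=-0.0007; V=0.146560+-0.003456+-0.000691=0.1424
k=7 load: inc=-0.000691, refl=-0.000691·-0.600000=0.0004; V=0.143104+-0.000691+0.000415=0.1428
k=8 src: inc=0.000415, refl=0.000415·0.200000=0.0001; V=0.142413+0.000415+0.000083=0.1429
k=9 load: inc=0.000083, refl=0.000083·-0.600000=-0.0000; V=0.142828+0.000083+-0.000050=0.1429

0 0 source 0.4000
1 2 load 0.1600
2 4 source 0.1120
3 6 load 0.1408
4 8 source 0.1466
5 10 load 0.1431
6 12 source 0.1424
7 14 load 0.1428
8 16 source 0.1429
9 18 load 0.1429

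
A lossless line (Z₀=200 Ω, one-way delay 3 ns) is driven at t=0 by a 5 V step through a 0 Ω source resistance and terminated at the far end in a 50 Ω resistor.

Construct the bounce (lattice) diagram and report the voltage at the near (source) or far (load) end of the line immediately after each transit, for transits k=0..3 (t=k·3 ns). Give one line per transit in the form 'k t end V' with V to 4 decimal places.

Γ_L=-0.600000, Γ_S=-1.000000; launch V₁=5·200/200=5.000000
k=0 src: V=5.0000
k=1 load: inc=5.000000, refl=5.000000·-0.600000=-3.0000; V=0.000000+5.000000+-3.000000=2.0000
k=2 src: inc=-3.000000, refl=-3.000000·-1.000000=3.0000; V=5.000000+-3.000000+3.000000=5.0000
k=3 load: inc=3.000000, refl=3.000000·-0.600000=-1.8000; V=2.000000+3.000000+-1.800000=3.2000

0 0 source 5.0000
1 3 load 2.0000
2 6 source 5.0000
3 9 load 3.2000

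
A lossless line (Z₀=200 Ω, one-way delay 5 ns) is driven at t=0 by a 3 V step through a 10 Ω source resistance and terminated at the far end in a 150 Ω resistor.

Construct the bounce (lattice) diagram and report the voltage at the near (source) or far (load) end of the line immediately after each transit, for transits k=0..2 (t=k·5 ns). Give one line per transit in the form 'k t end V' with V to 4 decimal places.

0 0 source 2.8571
1 5 load 2.4490
2 10 source 2.8183

Γ_L=-0.142857, Γ_S=-0.904762; launch V₁=3·200/210=2.857143
k=0 src: V=2.8571
k=1 load: inc=2.857143, refl=2.857143·-0.142857=-0.4082; V=0.000000+2.857143+-0.408163=2.4490
k=2 src: inc=-0.408163, refl=-0.408163·-0.904762=0.3693; V=2.857143+-0.408163+0.369291=2.8183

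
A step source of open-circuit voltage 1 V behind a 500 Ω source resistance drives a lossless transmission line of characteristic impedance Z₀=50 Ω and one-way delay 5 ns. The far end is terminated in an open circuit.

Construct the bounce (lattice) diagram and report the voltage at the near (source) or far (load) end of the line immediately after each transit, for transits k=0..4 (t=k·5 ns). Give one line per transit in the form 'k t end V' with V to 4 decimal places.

Γ_L=1.000000, Γ_S=0.818182; launch V₁=1·50/550=0.090909
k=0 src: V=0.0909
k=1 load: inc=0.090909, refl=0.090909·1.000000=0.0909; V=0.000000+0.090909+0.090909=0.1818
k=2 src: inc=0.090909, refl=0.090909·0.818182=0.0744; V=0.090909+0.090909+0.074380=0.2562
k=3 load: inc=0.074380, refl=0.074380·1.000000=0.0744; V=0.181818+0.074380+0.074380=0.3306
k=4 src: inc=0.074380, refl=0.074380·0.818182=0.0609; V=0.256198+0.074380+0.060856=0.3914

0 0 source 0.0909
1 5 load 0.1818
2 10 source 0.2562
3 15 load 0.3306
4 20 source 0.3914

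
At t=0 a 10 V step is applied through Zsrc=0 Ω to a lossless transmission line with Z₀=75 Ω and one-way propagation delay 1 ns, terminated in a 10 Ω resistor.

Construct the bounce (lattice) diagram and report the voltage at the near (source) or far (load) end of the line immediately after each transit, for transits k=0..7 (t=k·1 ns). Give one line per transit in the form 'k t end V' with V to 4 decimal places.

Γ_L=-0.764706, Γ_S=-1.000000; launch V₁=10·75/75=10.000000
k=0 src: V=10.0000
k=1 load: inc=10.000000, refl=10.000000·-0.764706=-7.6471; V=0.000000+10.000000+-7.647059=2.3529
k=2 src: inc=-7.647059, refl=-7.647059·-1.000000=7.6471; V=10.000000+-7.647059+7.647059=10.0000
k=3 load: inc=7.647059, refl=7.647059·-0.764706=-5.8478; V=2.352941+7.647059+-5.847751=4.1522
k=4 src: inc=-5.847751, refl=-5.847751·-1.000000=5.8478; V=10.000000+-5.847751+5.847751=10.0000
k=5 load: inc=5.847751, refl=5.847751·-0.764706=-4.4718; V=4.152249+5.847751+-4.471809=5.5282
k=6 src: inc=-4.471809, refl=-4.471809·-1.000000=4.4718; V=10.000000+-4.471809+4.471809=10.0000
k=7 load: inc=4.471809, refl=4.471809·-0.764706=-3.4196; V=5.528191+4.471809+-3.419619=6.5804

0 0 source 10.0000
1 1 load 2.3529
2 2 source 10.0000
3 3 load 4.1522
4 4 source 10.0000
5 5 load 5.5282
6 6 source 10.0000
7 7 load 6.5804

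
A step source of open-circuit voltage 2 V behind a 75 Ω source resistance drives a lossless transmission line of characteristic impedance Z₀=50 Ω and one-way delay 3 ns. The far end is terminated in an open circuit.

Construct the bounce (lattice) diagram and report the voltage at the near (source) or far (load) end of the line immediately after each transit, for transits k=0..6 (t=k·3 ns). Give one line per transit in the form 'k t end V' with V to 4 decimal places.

Γ_L=1.000000, Γ_S=0.200000; launch V₁=2·50/125=0.800000
k=0 src: V=0.8000
k=1 load: inc=0.800000, refl=0.800000·1.000000=0.8000; V=0.000000+0.800000+0.800000=1.6000
k=2 src: inc=0.800000, refl=0.800000·0.200000=0.1600; V=0.800000+0.800000+0.160000=1.7600
k=3 load: inc=0.160000, refl=0.160000·1.000000=0.1600; V=1.600000+0.160000+0.160000=1.9200
k=4 src: inc=0.160000, refl=0.160000·0.200000=0.0320; V=1.760000+0.160000+0.032000=1.9520
k=5 load: inc=0.032000, refl=0.032000·1.000000=0.0320; V=1.920000+0.032000+0.032000=1.9840
k=6 src: inc=0.032000, refl=0.032000·0.200000=0.0064; V=1.952000+0.032000+0.006400=1.9904

0 0 source 0.8000
1 3 load 1.6000
2 6 source 1.7600
3 9 load 1.9200
4 12 source 1.9520
5 15 load 1.9840
6 18 source 1.9904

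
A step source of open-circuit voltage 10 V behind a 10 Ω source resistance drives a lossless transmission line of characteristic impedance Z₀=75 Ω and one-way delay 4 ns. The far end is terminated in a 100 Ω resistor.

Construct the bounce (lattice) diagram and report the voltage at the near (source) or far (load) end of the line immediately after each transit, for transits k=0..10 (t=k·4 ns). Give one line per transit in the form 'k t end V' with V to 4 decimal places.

Γ_L=0.142857, Γ_S=-0.764706; launch V₁=10·75/85=8.823529
k=0 src: V=8.8235
k=1 load: inc=8.823529, refl=8.823529·0.142857=1.2605; V=0.000000+8.823529+1.260504=10.0840
k=2 src: inc=1.260504, refl=1.260504·-0.764706=-0.9639; V=8.823529+1.260504+-0.963915=9.1201
k=3 load: inc=-0.963915, refl=-0.963915·0.142857=-0.1377; V=10.084034+-0.963915+-0.137702=8.9824
k=4 src: inc=-0.137702, refl=-0.137702·-0.764706=0.1053; V=9.120119+-0.137702+0.105302=9.0877
k=5 load: inc=0.105302, refl=0.105302·0.142857=0.0150; V=8.982416+0.105302+0.015043=9.1028
k=6 src: inc=0.015043, refl=0.015043·-0.764706=-0.0115; V=9.087718+0.015043+-0.011504=9.0913
k=7 load: inc=-0.011504, refl=-0.011504·0.142857=-0.0016; V=9.102761+-0.011504+-0.001643=9.0896
k=8 src: inc=-0.001643, refl=-0.001643·-0.764706=0.0013; V=9.091258+-0.001643+0.001257=9.0909
k=9 load: inc=0.001257, refl=0.001257·0.142857=0.0002; V=9.089614+0.001257+0.000180=9.0911
k=10 src: inc=0.000180, refl=0.000180·-0.764706=-0.0001; V=9.090871+0.000180+-0.000137=9.0909

0 0 source 8.8235
1 4 load 10.0840
2 8 source 9.1201
3 12 load 8.9824
4 16 source 9.0877
5 20 load 9.1028
6 24 source 9.0913
7 28 load 9.0896
8 32 source 9.0909
9 36 load 9.0911
10 40 source 9.0909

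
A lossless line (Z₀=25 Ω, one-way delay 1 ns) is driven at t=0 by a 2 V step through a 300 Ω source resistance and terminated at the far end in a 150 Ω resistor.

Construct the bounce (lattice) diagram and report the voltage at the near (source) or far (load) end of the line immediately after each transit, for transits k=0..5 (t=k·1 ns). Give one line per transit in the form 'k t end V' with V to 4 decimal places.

0 0 source 0.1538
1 1 load 0.2637
2 2 source 0.3567
3 3 load 0.4231
4 4 source 0.4793
5 5 load 0.5195

Γ_L=0.714286, Γ_S=0.846154; launch V₁=2·25/325=0.153846
k=0 src: V=0.1538
k=1 load: inc=0.153846, refl=0.153846·0.714286=0.1099; V=0.000000+0.153846+0.109890=0.2637
k=2 src: inc=0.109890, refl=0.109890·0.846154=0.0930; V=0.153846+0.109890+0.092984=0.3567
k=3 load: inc=0.092984, refl=0.092984·0.714286=0.0664; V=0.263736+0.092984+0.066417=0.4231
k=4 src: inc=0.066417, refl=0.066417·0.846154=0.0562; V=0.356720+0.066417+0.056199=0.4793
k=5 load: inc=0.056199, refl=0.056199·0.714286=0.0401; V=0.423137+0.056199+0.040142=0.5195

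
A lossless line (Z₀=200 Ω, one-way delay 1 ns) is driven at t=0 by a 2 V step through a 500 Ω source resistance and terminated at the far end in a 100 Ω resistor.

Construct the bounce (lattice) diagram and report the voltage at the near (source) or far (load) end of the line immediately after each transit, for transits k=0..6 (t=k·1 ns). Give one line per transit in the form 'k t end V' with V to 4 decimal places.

0 0 source 0.5714
1 1 load 0.3810
2 2 source 0.2993
3 3 load 0.3265
4 4 source 0.3382
5 5 load 0.3343
6 6 source 0.3326

Γ_L=-0.333333, Γ_S=0.428571; launch V₁=2·200/700=0.571429
k=0 src: V=0.5714
k=1 load: inc=0.571429, refl=0.571429·-0.333333=-0.1905; V=0.000000+0.571429+-0.190476=0.3810
k=2 src: inc=-0.190476, refl=-0.190476·0.428571=-0.0816; V=0.571429+-0.190476+-0.081633=0.2993
k=3 load: inc=-0.081633, refl=-0.081633·-0.333333=0.0272; V=0.380952+-0.081633+0.027211=0.3265
k=4 src: inc=0.027211, refl=0.027211·0.428571=0.0117; V=0.299320+0.027211+0.011662=0.3382
k=5 load: inc=0.011662, refl=0.011662·-0.333333=-0.0039; V=0.326531+0.011662+-0.003887=0.3343
k=6 src: inc=-0.003887, refl=-0.003887·0.428571=-0.0017; V=0.338192+-0.003887+-0.001666=0.3326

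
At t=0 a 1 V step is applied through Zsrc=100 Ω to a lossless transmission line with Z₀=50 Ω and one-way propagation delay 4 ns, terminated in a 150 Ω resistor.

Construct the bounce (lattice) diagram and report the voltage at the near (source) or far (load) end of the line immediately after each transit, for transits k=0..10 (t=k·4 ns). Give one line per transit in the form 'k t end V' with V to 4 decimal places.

0 0 source 0.3333
1 4 load 0.5000
2 8 source 0.5556
3 12 load 0.5833
4 16 source 0.5926
5 20 load 0.5972
6 24 source 0.5988
7 28 load 0.5995
8 32 source 0.5998
9 36 load 0.5999
10 40 source 0.6000

Γ_L=0.500000, Γ_S=0.333333; launch V₁=1·50/150=0.333333
k=0 src: V=0.3333
k=1 load: inc=0.333333, refl=0.333333·0.500000=0.1667; V=0.000000+0.333333+0.166667=0.5000
k=2 src: inc=0.166667, refl=0.166667·0.333333=0.0556; V=0.333333+0.166667+0.055556=0.5556
k=3 load: inc=0.055556, refl=0.055556·0.500000=0.0278; V=0.500000+0.055556+0.027778=0.5833
k=4 src: inc=0.027778, refl=0.027778·0.333333=0.0093; V=0.555556+0.027778+0.009259=0.5926
k=5 load: inc=0.009259, refl=0.009259·0.500000=0.0046; V=0.583333+0.009259+0.004630=0.5972
k=6 src: inc=0.004630, refl=0.004630·0.333333=0.0015; V=0.592593+0.004630+0.001543=0.5988
k=7 load: inc=0.001543, refl=0.001543·0.500000=0.0008; V=0.597222+0.001543+0.000772=0.5995
k=8 src: inc=0.000772, refl=0.000772·0.333333=0.0003; V=0.598765+0.000772+0.000257=0.5998
k=9 load: inc=0.000257, refl=0.000257·0.500000=0.0001; V=0.599537+0.000257+0.000129=0.5999
k=10 src: inc=0.000129, refl=0.000129·0.333333=0.0000; V=0.599794+0.000129+0.000043=0.6000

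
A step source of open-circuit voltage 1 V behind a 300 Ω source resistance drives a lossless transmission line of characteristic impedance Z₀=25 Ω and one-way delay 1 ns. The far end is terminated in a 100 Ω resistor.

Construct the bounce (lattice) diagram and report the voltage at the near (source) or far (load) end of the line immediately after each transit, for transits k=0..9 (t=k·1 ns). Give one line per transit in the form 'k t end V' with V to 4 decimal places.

Γ_L=0.600000, Γ_S=0.846154; launch V₁=1·25/325=0.076923
k=0 src: V=0.0769
k=1 load: inc=0.076923, refl=0.076923·0.600000=0.0462; V=0.000000+0.076923+0.046154=0.1231
k=2 src: inc=0.046154, refl=0.046154·0.846154=0.0391; V=0.076923+0.046154+0.039053=0.1621
k=3 load: inc=0.039053, refl=0.039053·0.600000=0.0234; V=0.123077+0.039053+0.023432=0.1856
k=4 src: inc=0.023432, refl=0.023432·0.846154=0.0198; V=0.162130+0.023432+0.019827=0.2054
k=5 load: inc=0.019827, refl=0.019827·0.600000=0.0119; V=0.185562+0.019827+0.011896=0.2173
k=6 src: inc=0.011896, refl=0.011896·0.846154=0.0101; V=0.205389+0.011896+0.010066=0.2274
k=7 load: inc=0.010066, refl=0.010066·0.600000=0.0060; V=0.217285+0.010066+0.006040=0.2334
k=8 src: inc=0.006040, refl=0.006040·0.846154=0.0051; V=0.227351+0.006040+0.005110=0.2385
k=9 load: inc=0.005110, refl=0.005110·0.600000=0.0031; V=0.233391+0.005110+0.003066=0.2416

0 0 source 0.0769
1 1 load 0.1231
2 2 source 0.1621
3 3 load 0.1856
4 4 source 0.2054
5 5 load 0.2173
6 6 source 0.2274
7 7 load 0.2334
8 8 source 0.2385
9 9 load 0.2416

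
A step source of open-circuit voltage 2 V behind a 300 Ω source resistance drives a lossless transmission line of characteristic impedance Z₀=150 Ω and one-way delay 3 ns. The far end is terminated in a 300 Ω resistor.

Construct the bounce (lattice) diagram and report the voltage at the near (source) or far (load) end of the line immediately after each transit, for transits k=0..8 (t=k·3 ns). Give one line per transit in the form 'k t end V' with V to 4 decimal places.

Γ_L=0.333333, Γ_S=0.333333; launch V₁=2·150/450=0.666667
k=0 src: V=0.6667
k=1 load: inc=0.666667, refl=0.666667·0.333333=0.2222; V=0.000000+0.666667+0.222222=0.8889
k=2 src: inc=0.222222, refl=0.222222·0.333333=0.0741; V=0.666667+0.222222+0.074074=0.9630
k=3 load: inc=0.074074, refl=0.074074·0.333333=0.0247; V=0.888889+0.074074+0.024691=0.9877
k=4 src: inc=0.024691, refl=0.024691·0.333333=0.0082; V=0.962963+0.024691+0.008230=0.9959
k=5 load: inc=0.008230, refl=0.008230·0.333333=0.0027; V=0.987654+0.008230+0.002743=0.9986
k=6 src: inc=0.002743, refl=0.002743·0.333333=0.0009; V=0.995885+0.002743+0.000914=0.9995
k=7 load: inc=0.000914, refl=0.000914·0.333333=0.0003; V=0.998628+0.000914+0.000305=0.9998
k=8 src: inc=0.000305, refl=0.000305·0.333333=0.0001; V=0.999543+0.000305+0.000102=0.9999

0 0 source 0.6667
1 3 load 0.8889
2 6 source 0.9630
3 9 load 0.9877
4 12 source 0.9959
5 15 load 0.9986
6 18 source 0.9995
7 21 load 0.9998
8 24 source 0.9999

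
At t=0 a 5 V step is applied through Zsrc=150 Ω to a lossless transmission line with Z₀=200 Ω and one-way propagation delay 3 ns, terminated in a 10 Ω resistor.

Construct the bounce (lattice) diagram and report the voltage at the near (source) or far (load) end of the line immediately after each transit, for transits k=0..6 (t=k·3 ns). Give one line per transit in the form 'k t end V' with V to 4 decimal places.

0 0 source 2.8571
1 3 load 0.2721
2 6 source 0.6414
3 9 load 0.3073
4 12 source 0.3550
5 15 load 0.3118
6 18 source 0.3180

Γ_L=-0.904762, Γ_S=-0.142857; launch V₁=5·200/350=2.857143
k=0 src: V=2.8571
k=1 load: inc=2.857143, refl=2.857143·-0.904762=-2.5850; V=0.000000+2.857143+-2.585034=0.2721
k=2 src: inc=-2.585034, refl=-2.585034·-0.142857=0.3693; V=2.857143+-2.585034+0.369291=0.6414
k=3 load: inc=0.369291, refl=0.369291·-0.904762=-0.3341; V=0.272109+0.369291+-0.334120=0.3073
k=4 src: inc=-0.334120, refl=-0.334120·-0.142857=0.0477; V=0.641399+-0.334120+0.047731=0.3550
k=5 load: inc=0.047731, refl=0.047731·-0.904762=-0.0432; V=0.307279+0.047731+-0.043186=0.3118
k=6 src: inc=-0.043186, refl=-0.043186·-0.142857=0.0062; V=0.355011+-0.043186+0.006169=0.3180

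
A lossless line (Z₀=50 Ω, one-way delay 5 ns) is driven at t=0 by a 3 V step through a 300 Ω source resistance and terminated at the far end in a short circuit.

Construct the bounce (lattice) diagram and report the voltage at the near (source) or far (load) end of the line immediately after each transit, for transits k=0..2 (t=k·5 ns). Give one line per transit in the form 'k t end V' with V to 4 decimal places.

Γ_L=-1.000000, Γ_S=0.714286; launch V₁=3·50/350=0.428571
k=0 src: V=0.4286
k=1 load: inc=0.428571, refl=0.428571·-1.000000=-0.4286; V=0.000000+0.428571+-0.428571=0.0000
k=2 src: inc=-0.428571, refl=-0.428571·0.714286=-0.3061; V=0.428571+-0.428571+-0.306122=-0.3061

0 0 source 0.4286
1 5 load 0.0000
2 10 source -0.3061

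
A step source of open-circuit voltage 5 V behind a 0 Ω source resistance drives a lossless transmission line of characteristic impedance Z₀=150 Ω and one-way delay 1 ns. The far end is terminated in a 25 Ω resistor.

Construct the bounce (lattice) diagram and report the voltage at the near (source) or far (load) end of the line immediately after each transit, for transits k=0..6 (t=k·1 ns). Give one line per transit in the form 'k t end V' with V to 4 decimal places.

0 0 source 5.0000
1 1 load 1.4286
2 2 source 5.0000
3 3 load 2.4490
4 4 source 5.0000
5 5 load 3.1778
6 6 source 5.0000

Γ_L=-0.714286, Γ_S=-1.000000; launch V₁=5·150/150=5.000000
k=0 src: V=5.0000
k=1 load: inc=5.000000, refl=5.000000·-0.714286=-3.5714; V=0.000000+5.000000+-3.571429=1.4286
k=2 src: inc=-3.571429, refl=-3.571429·-1.000000=3.5714; V=5.000000+-3.571429+3.571429=5.0000
k=3 load: inc=3.571429, refl=3.571429·-0.714286=-2.5510; V=1.428571+3.571429+-2.551020=2.4490
k=4 src: inc=-2.551020, refl=-2.551020·-1.000000=2.5510; V=5.000000+-2.551020+2.551020=5.0000
k=5 load: inc=2.551020, refl=2.551020·-0.714286=-1.8222; V=2.448980+2.551020+-1.822157=3.1778
k=6 src: inc=-1.822157, refl=-1.822157·-1.000000=1.8222; V=5.000000+-1.822157+1.822157=5.0000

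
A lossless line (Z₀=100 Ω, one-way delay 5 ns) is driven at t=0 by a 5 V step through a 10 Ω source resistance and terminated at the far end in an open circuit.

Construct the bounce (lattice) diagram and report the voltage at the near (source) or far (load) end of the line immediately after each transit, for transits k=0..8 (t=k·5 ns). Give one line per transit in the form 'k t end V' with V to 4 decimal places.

Γ_L=1.000000, Γ_S=-0.818182; launch V₁=5·100/110=4.545455
k=0 src: V=4.5455
k=1 load: inc=4.545455, refl=4.545455·1.000000=4.5455; V=0.000000+4.545455+4.545455=9.0909
k=2 src: inc=4.545455, refl=4.545455·-0.818182=-3.7190; V=4.545455+4.545455+-3.719008=5.3719
k=3 load: inc=-3.719008, refl=-3.719008·1.000000=-3.7190; V=9.090909+-3.719008+-3.719008=1.6529
k=4 src: inc=-3.719008, refl=-3.719008·-0.818182=3.0428; V=5.371901+-3.719008+3.042825=4.6957
k=5 load: inc=3.042825, refl=3.042825·1.000000=3.0428; V=1.652893+3.042825+3.042825=7.7385
k=6 src: inc=3.042825, refl=3.042825·-0.818182=-2.4896; V=4.695718+3.042825+-2.489584=5.2490
k=7 load: inc=-2.489584, refl=-2.489584·1.000000=-2.4896; V=7.738542+-2.489584+-2.489584=2.7594
k=8 src: inc=-2.489584, refl=-2.489584·-0.818182=2.0369; V=5.248958+-2.489584+2.036932=4.7963

0 0 source 4.5455
1 5 load 9.0909
2 10 source 5.3719
3 15 load 1.6529
4 20 source 4.6957
5 25 load 7.7385
6 30 source 5.2490
7 35 load 2.7594
8 40 source 4.7963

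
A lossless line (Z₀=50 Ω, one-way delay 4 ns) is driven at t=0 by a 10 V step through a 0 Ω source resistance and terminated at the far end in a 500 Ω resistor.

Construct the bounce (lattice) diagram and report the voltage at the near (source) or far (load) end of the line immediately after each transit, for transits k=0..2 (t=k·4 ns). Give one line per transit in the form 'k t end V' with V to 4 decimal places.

Γ_L=0.818182, Γ_S=-1.000000; launch V₁=10·50/50=10.000000
k=0 src: V=10.0000
k=1 load: inc=10.000000, refl=10.000000·0.818182=8.1818; V=0.000000+10.000000+8.181818=18.1818
k=2 src: inc=8.181818, refl=8.181818·-1.000000=-8.1818; V=10.000000+8.181818+-8.181818=10.0000

0 0 source 10.0000
1 4 load 18.1818
2 8 source 10.0000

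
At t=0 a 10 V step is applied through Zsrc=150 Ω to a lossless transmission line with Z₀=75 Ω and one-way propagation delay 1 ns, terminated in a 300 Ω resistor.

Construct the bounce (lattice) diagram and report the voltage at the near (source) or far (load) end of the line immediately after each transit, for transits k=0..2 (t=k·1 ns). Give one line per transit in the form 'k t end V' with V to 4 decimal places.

0 0 source 3.3333
1 1 load 5.3333
2 2 source 6.0000

Γ_L=0.600000, Γ_S=0.333333; launch V₁=10·75/225=3.333333
k=0 src: V=3.3333
k=1 load: inc=3.333333, refl=3.333333·0.600000=2.0000; V=0.000000+3.333333+2.000000=5.3333
k=2 src: inc=2.000000, refl=2.000000·0.333333=0.6667; V=3.333333+2.000000+0.666667=6.0000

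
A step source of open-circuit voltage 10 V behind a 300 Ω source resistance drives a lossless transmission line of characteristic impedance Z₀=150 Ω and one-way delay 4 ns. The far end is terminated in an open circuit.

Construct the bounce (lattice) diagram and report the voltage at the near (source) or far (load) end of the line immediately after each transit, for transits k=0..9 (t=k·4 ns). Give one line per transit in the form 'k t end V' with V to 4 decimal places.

Γ_L=1.000000, Γ_S=0.333333; launch V₁=10·150/450=3.333333
k=0 src: V=3.3333
k=1 load: inc=3.333333, refl=3.333333·1.000000=3.3333; V=0.000000+3.333333+3.333333=6.6667
k=2 src: inc=3.333333, refl=3.333333·0.333333=1.1111; V=3.333333+3.333333+1.111111=7.7778
k=3 load: inc=1.111111, refl=1.111111·1.000000=1.1111; V=6.666667+1.111111+1.111111=8.8889
k=4 src: inc=1.111111, refl=1.111111·0.333333=0.3704; V=7.777778+1.111111+0.370370=9.2593
k=5 load: inc=0.370370, refl=0.370370·1.000000=0.3704; V=8.888889+0.370370+0.370370=9.6296
k=6 src: inc=0.370370, refl=0.370370·0.333333=0.1235; V=9.259259+0.370370+0.123457=9.7531
k=7 load: inc=0.123457, refl=0.123457·1.000000=0.1235; V=9.629630+0.123457+0.123457=9.8765
k=8 src: inc=0.123457, refl=0.123457·0.333333=0.0412; V=9.753086+0.123457+0.041152=9.9177
k=9 load: inc=0.041152, refl=0.041152·1.000000=0.0412; V=9.876543+0.041152+0.041152=9.9588

0 0 source 3.3333
1 4 load 6.6667
2 8 source 7.7778
3 12 load 8.8889
4 16 source 9.2593
5 20 load 9.6296
6 24 source 9.7531
7 28 load 9.8765
8 32 source 9.9177
9 36 load 9.9588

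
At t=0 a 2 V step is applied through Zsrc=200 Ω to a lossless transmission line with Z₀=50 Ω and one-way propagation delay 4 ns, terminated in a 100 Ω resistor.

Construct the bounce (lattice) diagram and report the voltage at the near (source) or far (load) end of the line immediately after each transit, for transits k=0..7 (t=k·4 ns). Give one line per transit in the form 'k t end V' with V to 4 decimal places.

0 0 source 0.4000
1 4 load 0.5333
2 8 source 0.6133
3 12 load 0.6400
4 16 source 0.6560
5 20 load 0.6613
6 24 source 0.6645
7 28 load 0.6656

Γ_L=0.333333, Γ_S=0.600000; launch V₁=2·50/250=0.400000
k=0 src: V=0.4000
k=1 load: inc=0.400000, refl=0.400000·0.333333=0.1333; V=0.000000+0.400000+0.133333=0.5333
k=2 src: inc=0.133333, refl=0.133333·0.600000=0.0800; V=0.400000+0.133333+0.080000=0.6133
k=3 load: inc=0.080000, refl=0.080000·0.333333=0.0267; V=0.533333+0.080000+0.026667=0.6400
k=4 src: inc=0.026667, refl=0.026667·0.600000=0.0160; V=0.613333+0.026667+0.016000=0.6560
k=5 load: inc=0.016000, refl=0.016000·0.333333=0.0053; V=0.640000+0.016000+0.005333=0.6613
k=6 src: inc=0.005333, refl=0.005333·0.600000=0.0032; V=0.656000+0.005333+0.003200=0.6645
k=7 load: inc=0.003200, refl=0.003200·0.333333=0.0011; V=0.661333+0.003200+0.001067=0.6656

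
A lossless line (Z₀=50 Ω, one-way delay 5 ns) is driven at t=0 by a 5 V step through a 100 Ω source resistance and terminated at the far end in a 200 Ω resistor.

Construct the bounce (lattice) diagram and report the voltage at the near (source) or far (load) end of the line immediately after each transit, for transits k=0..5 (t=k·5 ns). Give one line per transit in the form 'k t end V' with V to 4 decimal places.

0 0 source 1.6667
1 5 load 2.6667
2 10 source 3.0000
3 15 load 3.2000
4 20 source 3.2667
5 25 load 3.3067

Γ_L=0.600000, Γ_S=0.333333; launch V₁=5·50/150=1.666667
k=0 src: V=1.6667
k=1 load: inc=1.666667, refl=1.666667·0.600000=1.0000; V=0.000000+1.666667+1.000000=2.6667
k=2 src: inc=1.000000, refl=1.000000·0.333333=0.3333; V=1.666667+1.000000+0.333333=3.0000
k=3 load: inc=0.333333, refl=0.333333·0.600000=0.2000; V=2.666667+0.333333+0.200000=3.2000
k=4 src: inc=0.200000, refl=0.200000·0.333333=0.0667; V=3.000000+0.200000+0.066667=3.2667
k=5 load: inc=0.066667, refl=0.066667·0.600000=0.0400; V=3.200000+0.066667+0.040000=3.3067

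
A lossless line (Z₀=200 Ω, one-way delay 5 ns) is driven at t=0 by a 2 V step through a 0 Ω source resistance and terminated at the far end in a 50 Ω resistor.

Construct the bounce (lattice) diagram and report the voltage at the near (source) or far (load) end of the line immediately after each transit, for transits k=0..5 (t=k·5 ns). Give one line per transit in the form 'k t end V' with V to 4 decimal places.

0 0 source 2.0000
1 5 load 0.8000
2 10 source 2.0000
3 15 load 1.2800
4 20 source 2.0000
5 25 load 1.5680

Γ_L=-0.600000, Γ_S=-1.000000; launch V₁=2·200/200=2.000000
k=0 src: V=2.0000
k=1 load: inc=2.000000, refl=2.000000·-0.600000=-1.2000; V=0.000000+2.000000+-1.200000=0.8000
k=2 src: inc=-1.200000, refl=-1.200000·-1.000000=1.2000; V=2.000000+-1.200000+1.200000=2.0000
k=3 load: inc=1.200000, refl=1.200000·-0.600000=-0.7200; V=0.800000+1.200000+-0.720000=1.2800
k=4 src: inc=-0.720000, refl=-0.720000·-1.000000=0.7200; V=2.000000+-0.720000+0.720000=2.0000
k=5 load: inc=0.720000, refl=0.720000·-0.600000=-0.4320; V=1.280000+0.720000+-0.432000=1.5680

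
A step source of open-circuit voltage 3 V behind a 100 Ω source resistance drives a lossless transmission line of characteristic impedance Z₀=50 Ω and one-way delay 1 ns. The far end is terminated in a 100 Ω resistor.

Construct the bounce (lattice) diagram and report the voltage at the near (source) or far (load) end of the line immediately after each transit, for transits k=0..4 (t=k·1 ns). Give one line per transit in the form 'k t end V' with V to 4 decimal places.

Γ_L=0.333333, Γ_S=0.333333; launch V₁=3·50/150=1.000000
k=0 src: V=1.0000
k=1 load: inc=1.000000, refl=1.000000·0.333333=0.3333; V=0.000000+1.000000+0.333333=1.3333
k=2 src: inc=0.333333, refl=0.333333·0.333333=0.1111; V=1.000000+0.333333+0.111111=1.4444
k=3 load: inc=0.111111, refl=0.111111·0.333333=0.0370; V=1.333333+0.111111+0.037037=1.4815
k=4 src: inc=0.037037, refl=0.037037·0.333333=0.0123; V=1.444444+0.037037+0.012346=1.4938

0 0 source 1.0000
1 1 load 1.3333
2 2 source 1.4444
3 3 load 1.4815
4 4 source 1.4938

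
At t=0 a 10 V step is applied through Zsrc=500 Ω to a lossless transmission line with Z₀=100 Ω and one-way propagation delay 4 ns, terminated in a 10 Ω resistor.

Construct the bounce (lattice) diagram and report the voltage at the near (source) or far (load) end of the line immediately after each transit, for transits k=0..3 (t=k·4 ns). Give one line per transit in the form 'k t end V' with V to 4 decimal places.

0 0 source 1.6667
1 4 load 0.3030
2 8 source -0.6061
3 12 load 0.1377

Γ_L=-0.818182, Γ_S=0.666667; launch V₁=10·100/600=1.666667
k=0 src: V=1.6667
k=1 load: inc=1.666667, refl=1.666667·-0.818182=-1.3636; V=0.000000+1.666667+-1.363636=0.3030
k=2 src: inc=-1.363636, refl=-1.363636·0.666667=-0.9091; V=1.666667+-1.363636+-0.909091=-0.6061
k=3 load: inc=-0.909091, refl=-0.909091·-0.818182=0.7438; V=0.303030+-0.909091+0.743802=0.1377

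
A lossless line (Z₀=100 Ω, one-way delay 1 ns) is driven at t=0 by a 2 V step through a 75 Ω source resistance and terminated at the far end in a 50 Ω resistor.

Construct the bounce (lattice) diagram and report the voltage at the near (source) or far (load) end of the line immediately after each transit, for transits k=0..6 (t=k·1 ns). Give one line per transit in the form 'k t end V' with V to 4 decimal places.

Γ_L=-0.333333, Γ_S=-0.142857; launch V₁=2·100/175=1.142857
k=0 src: V=1.1429
k=1 load: inc=1.142857, refl=1.142857·-0.333333=-0.3810; V=0.000000+1.142857+-0.380952=0.7619
k=2 src: inc=-0.380952, refl=-0.380952·-0.142857=0.0544; V=1.142857+-0.380952+0.054422=0.8163
k=3 load: inc=0.054422, refl=0.054422·-0.333333=-0.0181; V=0.761905+0.054422+-0.018141=0.7982
k=4 src: inc=-0.018141, refl=-0.018141·-0.142857=0.0026; V=0.816327+-0.018141+0.002592=0.8008
k=5 load: inc=0.002592, refl=0.002592·-0.333333=-0.0009; V=0.798186+0.002592+-0.000864=0.7999
k=6 src: inc=-0.000864, refl=-0.000864·-0.142857=0.0001; V=0.800777+-0.000864+0.000123=0.8000

0 0 source 1.1429
1 1 load 0.7619
2 2 source 0.8163
3 3 load 0.7982
4 4 source 0.8008
5 5 load 0.7999
6 6 source 0.8000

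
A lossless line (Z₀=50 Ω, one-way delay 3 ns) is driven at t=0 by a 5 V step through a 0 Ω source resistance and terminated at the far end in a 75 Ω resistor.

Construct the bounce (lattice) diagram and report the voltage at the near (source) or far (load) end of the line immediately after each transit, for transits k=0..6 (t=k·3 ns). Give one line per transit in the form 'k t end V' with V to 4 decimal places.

Γ_L=0.200000, Γ_S=-1.000000; launch V₁=5·50/50=5.000000
k=0 src: V=5.0000
k=1 load: inc=5.000000, refl=5.000000·0.200000=1.0000; V=0.000000+5.000000+1.000000=6.0000
k=2 src: inc=1.000000, refl=1.000000·-1.000000=-1.0000; V=5.000000+1.000000+-1.000000=5.0000
k=3 load: inc=-1.000000, refl=-1.000000·0.200000=-0.2000; V=6.000000+-1.000000+-0.200000=4.8000
k=4 src: inc=-0.200000, refl=-0.200000·-1.000000=0.2000; V=5.000000+-0.200000+0.200000=5.0000
k=5 load: inc=0.200000, refl=0.200000·0.200000=0.0400; V=4.800000+0.200000+0.040000=5.0400
k=6 src: inc=0.040000, refl=0.040000·-1.000000=-0.0400; V=5.000000+0.040000+-0.040000=5.0000

0 0 source 5.0000
1 3 load 6.0000
2 6 source 5.0000
3 9 load 4.8000
4 12 source 5.0000
5 15 load 5.0400
6 18 source 5.0000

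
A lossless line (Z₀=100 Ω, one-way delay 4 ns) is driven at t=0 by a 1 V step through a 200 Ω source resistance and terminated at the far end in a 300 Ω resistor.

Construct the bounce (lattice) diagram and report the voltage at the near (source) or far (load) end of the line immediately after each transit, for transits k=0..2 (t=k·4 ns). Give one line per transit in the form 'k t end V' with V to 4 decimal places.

0 0 source 0.3333
1 4 load 0.5000
2 8 source 0.5556

Γ_L=0.500000, Γ_S=0.333333; launch V₁=1·100/300=0.333333
k=0 src: V=0.3333
k=1 load: inc=0.333333, refl=0.333333·0.500000=0.1667; V=0.000000+0.333333+0.166667=0.5000
k=2 src: inc=0.166667, refl=0.166667·0.333333=0.0556; V=0.333333+0.166667+0.055556=0.5556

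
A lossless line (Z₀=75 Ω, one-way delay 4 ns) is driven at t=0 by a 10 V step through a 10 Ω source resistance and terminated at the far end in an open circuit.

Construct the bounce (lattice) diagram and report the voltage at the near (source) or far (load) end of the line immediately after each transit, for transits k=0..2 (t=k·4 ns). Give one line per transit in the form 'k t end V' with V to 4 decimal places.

0 0 source 8.8235
1 4 load 17.6471
2 8 source 10.8997

Γ_L=1.000000, Γ_S=-0.764706; launch V₁=10·75/85=8.823529
k=0 src: V=8.8235
k=1 load: inc=8.823529, refl=8.823529·1.000000=8.8235; V=0.000000+8.823529+8.823529=17.6471
k=2 src: inc=8.823529, refl=8.823529·-0.764706=-6.7474; V=8.823529+8.823529+-6.747405=10.8997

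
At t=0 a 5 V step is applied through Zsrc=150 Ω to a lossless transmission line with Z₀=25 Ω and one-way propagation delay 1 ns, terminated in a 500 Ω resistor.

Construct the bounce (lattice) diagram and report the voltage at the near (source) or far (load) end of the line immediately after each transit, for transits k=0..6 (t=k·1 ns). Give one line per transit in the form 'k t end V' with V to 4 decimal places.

0 0 source 0.7143
1 1 load 1.3605
2 2 source 1.8222
3 3 load 2.2398
4 4 source 2.5381
5 5 load 2.8080
6 6 source 3.0008

Γ_L=0.904762, Γ_S=0.714286; launch V₁=5·25/175=0.714286
k=0 src: V=0.7143
k=1 load: inc=0.714286, refl=0.714286·0.904762=0.6463; V=0.000000+0.714286+0.646259=1.3605
k=2 src: inc=0.646259, refl=0.646259·0.714286=0.4616; V=0.714286+0.646259+0.461613=1.8222
k=3 load: inc=0.461613, refl=0.461613·0.904762=0.4177; V=1.360544+0.461613+0.417650=2.2398
k=4 src: inc=0.417650, refl=0.417650·0.714286=0.2983; V=1.822157+0.417650+0.298321=2.5381
k=5 load: inc=0.298321, refl=0.298321·0.904762=0.2699; V=2.239807+0.298321+0.269910=2.8080
k=6 src: inc=0.269910, refl=0.269910·0.714286=0.1928; V=2.538129+0.269910+0.192793=3.0008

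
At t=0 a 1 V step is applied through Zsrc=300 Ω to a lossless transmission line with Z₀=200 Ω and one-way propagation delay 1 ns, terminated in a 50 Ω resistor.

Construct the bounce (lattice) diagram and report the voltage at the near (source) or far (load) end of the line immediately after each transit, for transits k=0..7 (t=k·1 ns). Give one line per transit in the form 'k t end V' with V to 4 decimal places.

0 0 source 0.4000
1 1 load 0.1600
2 2 source 0.1120
3 3 load 0.1408
4 4 source 0.1466
5 5 load 0.1431
6 6 source 0.1424
7 7 load 0.1428

Γ_L=-0.600000, Γ_S=0.200000; launch V₁=1·200/500=0.400000
k=0 src: V=0.4000
k=1 load: inc=0.400000, refl=0.400000·-0.600000=-0.2400; V=0.000000+0.400000+-0.240000=0.1600
k=2 src: inc=-0.240000, refl=-0.240000·0.200000=-0.0480; V=0.400000+-0.240000+-0.048000=0.1120
k=3 load: inc=-0.048000, refl=-0.048000·-0.600000=0.0288; V=0.160000+-0.048000+0.028800=0.1408
k=4 src: inc=0.028800, refl=0.028800·0.200000=0.0058; V=0.112000+0.028800+0.005760=0.1466
k=5 load: inc=0.005760, refl=0.005760·-0.600000=-0.0035; V=0.140800+0.005760+-0.003456=0.1431
k=6 src: inc=-0.003456, refl=-0.003456·0.200000=-0.0007; V=0.146560+-0.003456+-0.000691=0.1424
k=7 load: inc=-0.000691, refl=-0.000691·-0.600000=0.0004; V=0.143104+-0.000691+0.000415=0.1428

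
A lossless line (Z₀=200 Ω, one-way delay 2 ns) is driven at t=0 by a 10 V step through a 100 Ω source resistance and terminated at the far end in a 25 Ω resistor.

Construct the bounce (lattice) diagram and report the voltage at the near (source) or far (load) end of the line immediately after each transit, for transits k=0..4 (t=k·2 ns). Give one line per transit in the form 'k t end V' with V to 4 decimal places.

Γ_L=-0.777778, Γ_S=-0.333333; launch V₁=10·200/300=6.666667
k=0 src: V=6.6667
k=1 load: inc=6.666667, refl=6.666667·-0.777778=-5.1852; V=0.000000+6.666667+-5.185185=1.4815
k=2 src: inc=-5.185185, refl=-5.185185·-0.333333=1.7284; V=6.666667+-5.185185+1.728395=3.2099
k=3 load: inc=1.728395, refl=1.728395·-0.777778=-1.3443; V=1.481481+1.728395+-1.344307=1.8656
k=4 src: inc=-1.344307, refl=-1.344307·-0.333333=0.4481; V=3.209877+-1.344307+0.448102=2.3137

0 0 source 6.6667
1 2 load 1.4815
2 4 source 3.2099
3 6 load 1.8656
4 8 source 2.3137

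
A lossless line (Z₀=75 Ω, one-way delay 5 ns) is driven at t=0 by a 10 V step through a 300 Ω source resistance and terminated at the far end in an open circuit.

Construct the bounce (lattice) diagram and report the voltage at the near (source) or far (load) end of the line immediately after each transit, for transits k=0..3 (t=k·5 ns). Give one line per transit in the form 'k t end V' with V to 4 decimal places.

Γ_L=1.000000, Γ_S=0.600000; launch V₁=10·75/375=2.000000
k=0 src: V=2.0000
k=1 load: inc=2.000000, refl=2.000000·1.000000=2.0000; V=0.000000+2.000000+2.000000=4.0000
k=2 src: inc=2.000000, refl=2.000000·0.600000=1.2000; V=2.000000+2.000000+1.200000=5.2000
k=3 load: inc=1.200000, refl=1.200000·1.000000=1.2000; V=4.000000+1.200000+1.200000=6.4000

0 0 source 2.0000
1 5 load 4.0000
2 10 source 5.2000
3 15 load 6.4000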